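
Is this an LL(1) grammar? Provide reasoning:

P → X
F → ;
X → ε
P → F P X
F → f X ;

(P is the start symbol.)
Yes, the grammar is LL(1).

A grammar is LL(1) if for each non-terminal N with multiple productions, the predict sets of those productions are pairwise disjoint, where PREDICT(N → α) = (FIRST(α) \ {ε}) ∪ (FOLLOW(N) if α ⇒* ε).

Relevant sets:
  FIRST(X) = { ε }
  FIRST(F) = { ';', 'f' }
  FOLLOW(P) = { $ }

For P:
  PREDICT(P → X) = { $ }
  PREDICT(P → F P X) = { ';', 'f' }
For F:
  PREDICT(F → ';') = { ';' }
  PREDICT(F → f X ';') = { 'f' }
X has a single production, so nothing to check there.

All predict sets are disjoint. The grammar IS LL(1).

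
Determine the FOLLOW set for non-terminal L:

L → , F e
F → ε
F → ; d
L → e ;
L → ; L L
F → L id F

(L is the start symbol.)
{ $, ',', ';', 'e', 'id' }

To compute FOLLOW(L), find every occurrence of L on a right-hand side N → α L β: add FIRST(β) \ {ε}, and if β is empty or nullable also add FOLLOW(N). Iterate to a fixed point.

L is the start symbol, so $ ∈ FOLLOW(L).
In L → ; L L: L is followed by L, add FIRST(L) \ {ε} = { ',', ';', 'e' }
In L → ; L L: L is at the end; this adds FOLLOW(L) to itself — nothing new
In F → L id F: L is followed by id F, add FIRST(id F) \ {ε} = { 'id' }

Taking the union: FOLLOW(L) = { $, ',', ';', 'e', 'id' }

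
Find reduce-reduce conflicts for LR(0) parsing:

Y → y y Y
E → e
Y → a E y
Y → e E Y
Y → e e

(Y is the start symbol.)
Augment with Y' → Y and build the canonical LR(0) collection (I0 = CLOSURE({[Y' → . Y]}), then GOTO on every symbol after a dot until no new states appear). It has 13 states:
  I0: { [Y → . a E y], [Y → . e E Y], [Y → . e e], [Y → . y y Y], [Y' → . Y] }  — shift
  I1: { [Y' → Y .] }  — accept
  I2: { [E → . e], [Y → a . E y] }  — shift
  I3: { [E → . e], [Y → e . E Y], [Y → e . e] }  — shift
  I4: { [Y → y . y Y] }  — shift
  I5: { [Y → . a E y], [Y → . e E Y], [Y → . e e], [Y → . y y Y], [Y → y y . Y] }  — shift
  I6: { [Y → y y Y .] }  — reduce
  I7: { [Y → . a E y], [Y → . e E Y], [Y → . e e], [Y → . y y Y], [Y → e E . Y] }  — shift
  I8: { [E → e .], [Y → e e .] }  — 2 reduces
  I9: { [Y → e E Y .] }  — reduce
  I10: { [Y → a E . y] }  — shift
  I11: { [E → e .] }  — reduce
  I12: { [Y → a E y .] }  — reduce

I8 contains complete items [E → e .], [Y → e e .] — reduce-reduce conflict.

Answer: Yes — I8: [E → e .] vs [Y → e e .]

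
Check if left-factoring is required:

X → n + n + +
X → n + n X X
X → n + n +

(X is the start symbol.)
Left-factoring is needed when two productions for the same non-terminal
share a common prefix on the right-hand side.

Productions for X:
  X → n + n + +
  X → n + n X X
  X → n + n +

Found common prefix 'n + n' in productions for X

Answer: Yes, X has productions with common prefix 'n + n'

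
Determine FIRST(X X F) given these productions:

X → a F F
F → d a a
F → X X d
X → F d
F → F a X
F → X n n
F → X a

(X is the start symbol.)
{ 'a', 'd' }

FIRST sets of the non-terminals involved (from the grammar, by fixed-point iteration):
  FIRST(X) = { 'a', 'd' }

To compute FIRST(X X F), process the symbols left to right:
Symbol X is a non-terminal. Add FIRST(X) \ {ε} = { 'a', 'd' }
X is not nullable (ε ∉ FIRST(X)), so stop here.
FIRST(X X F) = { 'a', 'd' }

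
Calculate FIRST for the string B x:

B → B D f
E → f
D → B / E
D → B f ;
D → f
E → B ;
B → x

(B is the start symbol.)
{ 'x' }

FIRST sets of the non-terminals involved (from the grammar, by fixed-point iteration):
  FIRST(B) = { 'x' }

To compute FIRST(B x), process the symbols left to right:
Symbol B is a non-terminal. Add FIRST(B) \ {ε} = { 'x' }
B is not nullable (ε ∉ FIRST(B)), so stop here.
FIRST(B x) = { 'x' }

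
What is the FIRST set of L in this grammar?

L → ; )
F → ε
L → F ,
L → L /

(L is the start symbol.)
{ ',', ';' }

To compute FIRST(L), examine every production with L on the left-hand side, reading each right-hand side left to right until a non-nullable symbol is reached.

FIRST sets of the other non-terminals involved (by the same procedure, iterated to a fixed point):
  FIRST(F) = { ε }

From L → ; ):
  - ';' is a terminal: add ';' and stop
From L → F ,:
  - F is a non-terminal: add FIRST(F) \ {ε} = { }
    F is nullable, so continue to the next symbol
  - ',' is a terminal: add ',' and stop
From L → L /:
  - L is the symbol being defined: contributes nothing new
    L is not nullable, so stop

Collecting: FIRST(L) = { ',', ';' }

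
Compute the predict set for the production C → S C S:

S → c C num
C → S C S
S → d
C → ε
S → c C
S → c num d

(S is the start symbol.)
{ 'c', 'd' }

PREDICT(C → S C S) = (FIRST(RHS) \ {ε}) ∪ (FOLLOW(C) if ε ∈ FIRST(RHS), i.e. RHS ⇒* ε)
FIRST(S) = { 'c', 'd' }
FIRST(S C S) = { 'c', 'd' }
ε ∉ FIRST(S C S), so FOLLOW(C) is not added.
PREDICT(C → S C S) = { 'c', 'd' }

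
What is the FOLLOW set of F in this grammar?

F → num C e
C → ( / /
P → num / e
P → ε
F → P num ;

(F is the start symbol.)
{ $ }

F is the start symbol, so $ ∈ FOLLOW(F).
F does not occur on any right-hand side.

Taking the union: FOLLOW(F) = { $ }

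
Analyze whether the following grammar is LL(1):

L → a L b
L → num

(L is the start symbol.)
Yes, the grammar is LL(1).

For L:
  PREDICT(L → a L b) = { 'a' }
  PREDICT(L → num) = { 'num' }

All predict sets are disjoint. The grammar IS LL(1).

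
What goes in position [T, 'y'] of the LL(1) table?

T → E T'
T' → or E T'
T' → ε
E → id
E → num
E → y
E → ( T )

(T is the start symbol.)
To find M[T, 'y'], we find productions for T where 'y' is in the predict set (PREDICT(N → α) = (FIRST(α) \ {ε}) ∪ (FOLLOW(N) if α ⇒* ε)).

Relevant sets:
  FIRST(E) = { '(', 'id', 'num', 'y' }

T → E T': PREDICT = { '(', 'id', 'num', 'y' }
  'y' is in predict set, so this production goes in M[T, 'y']

M[T, 'y'] = T → E T'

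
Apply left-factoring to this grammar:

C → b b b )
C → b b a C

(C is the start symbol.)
C → b b C'
C' → b )
C' → a C

Left-factoring transforms A → αβ₁ | αβ₂ into A → αA' and A' → β₁ | β₂
(α is the longest common prefix among the alternatives). Repeat until
no nonterminal has two alternatives with a common prefix.

Round 1: C has alternatives sharing prefix 'b b'. Introduce C': C → b b C'
  Add: C' → b )
  Add: C' → a C

No remaining common prefixes — done.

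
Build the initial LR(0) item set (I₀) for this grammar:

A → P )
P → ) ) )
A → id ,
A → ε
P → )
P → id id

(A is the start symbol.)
{ [A → . P )], [A → . id ,], [A → .], [A' → . A], [P → . ) ) )], [P → . )], [P → . id id] }

First, augment the grammar with A' → A
I₀ = CLOSURE({ [A' → . A] }):
  [A' → . A] has the dot before A: add [A → . P )], [A → . id ,], [A → .]
  [A → . P )] has the dot before P: add [P → . ) ) )], [P → . )], [P → . id id]
No further items can be added.

I₀ = { [A → . P )], [A → . id ,], [A → .], [A' → . A], [P → . ) ) )], [P → . )], [P → . id id] }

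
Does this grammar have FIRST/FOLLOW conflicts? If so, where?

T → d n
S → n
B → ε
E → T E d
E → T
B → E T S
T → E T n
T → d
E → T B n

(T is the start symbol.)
No FIRST/FOLLOW conflicts.

A FIRST/FOLLOW conflict occurs when a non-terminal N has a nullable alternative N → β (β ⇒* ε) and another alternative N → α with FIRST(α) ∩ FOLLOW(N) ≠ ∅: on such a lookahead the parser cannot decide between expanding α and letting N vanish via β.

Nullable non-terminals: B.
FIRST sets used below: FIRST(E) = { 'd' }

B: nullable alternative(s) B → ε; FOLLOW(B) = { 'n' }
  B → ε: FIRST \ {ε} = { } — this is the only nullable alternative, skip
  B → E T S: FIRST \ {ε} = { 'd' } — disjoint from FOLLOW(B)

E, S, T have no nullable alternative, so no FIRST/FOLLOW check is needed there.

No FIRST/FOLLOW conflicts found.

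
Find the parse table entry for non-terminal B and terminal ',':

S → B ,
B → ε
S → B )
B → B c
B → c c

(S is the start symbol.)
To find M[B, ','], we find productions for B where ',' is in the predict set (PREDICT(N → α) = (FIRST(α) \ {ε}) ∪ (FOLLOW(N) if α ⇒* ε)).

Relevant sets:
  FIRST(B) = { 'c', ε }
  FOLLOW(B) = { ')', ',', 'c' }

B → ε: PREDICT = { ')', ',', 'c' }
  ',' is in predict set, so this production goes in M[B, ',']
B → B c: PREDICT = { 'c' }
B → c c: PREDICT = { 'c' }

M[B, ','] = B → ε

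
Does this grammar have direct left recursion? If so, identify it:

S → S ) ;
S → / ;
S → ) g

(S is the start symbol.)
Yes, S is left-recursive

Direct left recursion occurs when N → N α for some non-terminal N (the right-hand side begins with the left-hand side itself).

S → S ) ;: LEFT RECURSIVE (starts with S)
S → / ;: starts with '/'
S → ) g: starts with ')'

The grammar has direct left recursion on: S.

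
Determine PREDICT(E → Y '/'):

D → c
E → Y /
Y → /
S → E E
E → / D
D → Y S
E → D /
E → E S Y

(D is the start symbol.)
PREDICT(E → Y '/') = (FIRST(RHS) \ {ε}) ∪ (FOLLOW(E) if ε ∈ FIRST(RHS), i.e. RHS ⇒* ε)
FIRST(Y) = { '/' }
FIRST(Y '/') = { '/' }
ε ∉ FIRST(Y '/'), so FOLLOW(E) is not added.
PREDICT(E → Y '/') = { '/' }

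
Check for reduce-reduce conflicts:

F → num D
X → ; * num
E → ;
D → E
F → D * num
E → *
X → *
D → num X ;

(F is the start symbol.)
Augment with F' → F and build the canonical LR(0) collection (I0 = CLOSURE({[F' → . F]}), then GOTO on every symbol after a dot until no new states appear). It has 19 states:
  I0: { [D → . E], [D → . num X ;], [E → . *], [E → . ;], [F → . D * num], [F → . num D], [F' → . F] }  — shift
  I1: { [E → * .] }  — reduce
  I2: { [E → ; .] }  — reduce
  I3: { [F → D . * num] }  — shift
  I4: { [D → E .] }  — reduce
  I5: { [F' → F .] }  — accept
  I6: { [D → . E], [D → . num X ;], [D → num . X ;], [E → . *], [E → . ;], [F → num . D], [X → . *], [X → . ; * num] }  — shift
  I7: { [E → * .], [X → * .] }  — 2 reduces
  I8: { [E → ; .], [X → ; . * num] }  — shift, reduce
  I9: { [F → num D .] }  — reduce
  I10: { [D → num X . ;] }  — shift
  I11: { [D → num . X ;], [X → . *], [X → . ; * num] }  — shift
  I12: { [X → * .] }  — reduce
  I13: { [X → ; . * num] }  — shift
  I14: { [X → ; * . num] }  — shift
  I15: { [X → ; * num .] }  — reduce
  I16: { [D → num X ; .] }  — reduce
  I17: { [F → D * . num] }  — shift
  I18: { [F → D * num .] }  — reduce

I7 contains complete items [E → * .], [X → * .] — reduce-reduce conflict.

Answer: Yes — I7: [E → * .] vs [X → * .]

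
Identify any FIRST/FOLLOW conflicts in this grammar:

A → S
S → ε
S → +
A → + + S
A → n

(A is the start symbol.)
A FIRST/FOLLOW conflict occurs when a non-terminal N has a nullable alternative N → β (β ⇒* ε) and another alternative N → α with FIRST(α) ∩ FOLLOW(N) ≠ ∅: on such a lookahead the parser cannot decide between expanding α and letting N vanish via β.

Nullable non-terminals: A, S.
FIRST sets used below: FIRST(S) = { '+', ε }

A: nullable alternative(s) A → S; FOLLOW(A) = { $ }
  A → S: FIRST \ {ε} = { '+' } — this is the only nullable alternative, skip
  A → + + S: FIRST \ {ε} = { '+' } — disjoint from FOLLOW(A)
  A → n: FIRST \ {ε} = { 'n' } — disjoint from FOLLOW(A)

S: nullable alternative(s) S → ε; FOLLOW(S) = { $ }
  S → ε: FIRST \ {ε} = { } — this is the only nullable alternative, skip
  S → +: FIRST \ {ε} = { '+' } — disjoint from FOLLOW(S)

No FIRST/FOLLOW conflicts found.

Answer: No FIRST/FOLLOW conflicts.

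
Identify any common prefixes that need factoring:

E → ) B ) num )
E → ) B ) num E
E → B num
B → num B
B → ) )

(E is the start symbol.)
Left-factoring is needed when two productions for the same non-terminal
share a common prefix on the right-hand side.

Productions for E:
  E → ) B ) num )
  E → ) B ) num E
  E → B num
Productions for B:
  B → num B
  B → ) )

Found common prefix ') B ) num' in productions for E

Answer: Yes, E has productions with common prefix ') B ) num'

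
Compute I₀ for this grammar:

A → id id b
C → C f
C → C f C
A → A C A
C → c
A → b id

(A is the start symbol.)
{ [A → . A C A], [A → . b id], [A → . id id b], [A' → . A] }

First, augment the grammar with A' → A
I₀ = CLOSURE({ [A' → . A] }):
  [A' → . A] has the dot before A: add [A → . id id b], [A → . A C A], [A → . b id]
No further items can be added.

I₀ = { [A → . A C A], [A → . b id], [A → . id id b], [A' → . A] }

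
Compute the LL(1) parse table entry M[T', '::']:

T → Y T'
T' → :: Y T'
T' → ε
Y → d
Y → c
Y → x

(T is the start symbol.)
To find M[T', '::'], we find productions for T' where '::' is in the predict set (PREDICT(N → α) = (FIRST(α) \ {ε}) ∪ (FOLLOW(N) if α ⇒* ε)).

Relevant sets:
  FOLLOW(T') = { $ }

T' → :: Y T': PREDICT = { '::' }
  '::' is in predict set, so this production goes in M[T', '::']
T' → ε: PREDICT = { $ }

M[T', '::'] = T' → :: Y T'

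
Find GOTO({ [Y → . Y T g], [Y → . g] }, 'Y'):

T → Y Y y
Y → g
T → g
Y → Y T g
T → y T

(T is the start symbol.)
{ [T → . Y Y y], [T → . g], [T → . y T], [Y → . Y T g], [Y → . g], [Y → Y . T g] }

GOTO(I, 'Y') = CLOSURE({ [A → αX.β] : [A → α.Xβ] ∈ I, X = 'Y' })

Items with dot before 'Y', with the dot advanced:
  [Y → . Y T g] → [Y → Y . T g]
Closure of the advanced items:
  [Y → Y . T g] has the dot before T: add [T → . Y Y y], [T → . g], [T → . y T]
  [T → . Y Y y] has the dot before Y: add [Y → . g], [Y → . Y T g]

GOTO = { [T → . Y Y y], [T → . g], [T → . y T], [Y → . Y T g], [Y → . g], [Y → Y . T g] }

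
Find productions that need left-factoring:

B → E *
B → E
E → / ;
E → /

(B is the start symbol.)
Left-factoring is needed when two productions for the same non-terminal
share a common prefix on the right-hand side.

Productions for B:
  B → E *
  B → E
Productions for E:
  E → / ;
  E → /

Found common prefix 'E' in productions for B
Found common prefix '/' in productions for E

Answer: Yes, B has productions with common prefix 'E'; E has productions with common prefix '/'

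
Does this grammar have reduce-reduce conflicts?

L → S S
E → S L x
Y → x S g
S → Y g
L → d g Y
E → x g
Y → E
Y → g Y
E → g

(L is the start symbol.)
A reduce-reduce conflict occurs when an LR(0) state has two complete items [A → α .] and [B → β .] — both call for a reduction, and with no lookahead the parser cannot choose between them.

Augment with L' → L and build the canonical LR(0) collection (I0 = CLOSURE({[L' → . L]}), then GOTO on every symbol after a dot until no new states appear). It has 19 states:
  I0: { [E → . S L x], [E → . g], [E → . x g], [L → . S S], [L → . d g Y], [L' → . L], [S → . Y g], [Y → . E], [Y → . g Y], [Y → . x S g] }  — shift
  I1: { [Y → E .] }  — reduce
  I2: { [L' → L .] }  — accept
  I3: { [E → . S L x], [E → . g], [E → . x g], [E → S . L x], [L → . S S], [L → . d g Y], [L → S . S], [S → . Y g], [Y → . E], [Y → . g Y], [Y → . x S g] }  — shift
  I4: { [S → Y . g] }  — shift
  I5: { [L → d . g Y] }  — shift
  I6: { [E → . S L x], [E → . g], [E → . x g], [E → g .], [S → . Y g], [Y → . E], [Y → . g Y], [Y → . x S g], [Y → g . Y] }  — shift, reduce
  I7: { [E → . S L x], [E → . g], [E → . x g], [E → x . g], [S → . Y g], [Y → . E], [Y → . g Y], [Y → . x S g], [Y → x . S g] }  — shift
  I8: { [E → . S L x], [E → . g], [E → . x g], [E → S . L x], [L → . S S], [L → . d g Y], [S → . Y g], [Y → . E], [Y → . g Y], [Y → . x S g], [Y → x S . g] }  — shift
  I9: { [E → . S L x], [E → . g], [E → . x g], [E → g .], [E → x g .], [S → . Y g], [Y → . E], [Y → . g Y], [Y → . x S g], [Y → g . Y] }  — shift, 2 reduces
  I10: { [E → . S L x], [E → . g], [E → . x g], [E → S . L x], [L → . S S], [L → . d g Y], [S → . Y g], [Y → . E], [Y → . g Y], [Y → . x S g] }  — shift
  I11: { [S → Y . g], [Y → g Y .] }  — shift, reduce
  I12: { [S → Y g .] }  — reduce
  I13: { [E → S L . x] }  — shift
  I14: { [E → S L x .] }  — reduce
  I15: { [E → . S L x], [E → . g], [E → . x g], [E → g .], [S → . Y g], [Y → . E], [Y → . g Y], [Y → . x S g], [Y → g . Y], [Y → x S g .] }  — shift, 2 reduces
  I16: { [E → . S L x], [E → . g], [E → . x g], [L → d g . Y], [S → . Y g], [Y → . E], [Y → . g Y], [Y → . x S g] }  — shift
  I17: { [L → d g Y .], [S → Y . g] }  — shift, reduce
  I18: { [E → . S L x], [E → . g], [E → . x g], [E → S . L x], [L → . S S], [L → . d g Y], [L → S . S], [L → S S .], [S → . Y g], [Y → . E], [Y → . g Y], [Y → . x S g] }  — shift, reduce

I9 contains complete items [E → g .], [E → x g .] — reduce-reduce conflict.
I15 contains complete items [E → g .], [Y → x S g .] — reduce-reduce conflict.

Answer: Yes — I9: [E → g .] vs [E → x g .]; I15: [E → g .] vs [Y → x S g .]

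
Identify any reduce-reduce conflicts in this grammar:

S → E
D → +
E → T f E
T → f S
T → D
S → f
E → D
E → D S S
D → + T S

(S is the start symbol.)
Yes — I2: [E → D .] vs [T → D .]

Augment with S' → S and build the canonical LR(0) collection (I0 = CLOSURE({[S' → . S]}), then GOTO on every symbol after a dot until no new states appear). It has 16 states:
  I0: { [D → . + T S], [D → . +], [E → . D S S], [E → . D], [E → . T f E], [S → . E], [S → . f], [S' → . S], [T → . D], [T → . f S] }  — shift
  I1: { [D → + . T S], [D → + .], [D → . + T S], [D → . +], [T → . D], [T → . f S] }  — shift, reduce
  I2: { [D → . + T S], [D → . +], [E → . D S S], [E → . D], [E → . T f E], [E → D . S S], [E → D .], [S → . E], [S → . f], [T → . D], [T → . f S], [T → D .] }  — shift, 2 reduces
  I3: { [S → E .] }  — reduce
  I4: { [S' → S .] }  — accept
  I5: { [E → T . f E] }  — shift
  I6: { [D → . + T S], [D → . +], [E → . D S S], [E → . D], [E → . T f E], [S → . E], [S → . f], [S → f .], [T → . D], [T → . f S], [T → f . S] }  — shift, reduce
  I7: { [T → f S .] }  — reduce
  I8: { [D → . + T S], [D → . +], [E → . D S S], [E → . D], [E → . T f E], [E → T f . E], [T → . D], [T → . f S] }  — shift
  I9: { [E → T f E .] }  — reduce
  I10: { [D → . + T S], [D → . +], [E → . D S S], [E → . D], [E → . T f E], [S → . E], [S → . f], [T → . D], [T → . f S], [T → f . S] }  — shift
  I11: { [D → . + T S], [D → . +], [E → . D S S], [E → . D], [E → . T f E], [E → D S . S], [S → . E], [S → . f], [T → . D], [T → . f S] }  — shift
  I12: { [E → D S S .] }  — reduce
  I13: { [T → D .] }  — reduce
  I14: { [D → + T . S], [D → . + T S], [D → . +], [E → . D S S], [E → . D], [E → . T f E], [S → . E], [S → . f], [T → . D], [T → . f S] }  — shift
  I15: { [D → + T S .] }  — reduce

I2 contains complete items [E → D .], [T → D .] — reduce-reduce conflict.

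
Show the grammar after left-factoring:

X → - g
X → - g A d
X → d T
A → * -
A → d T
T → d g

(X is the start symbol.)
X → - g X'
X' → ε
X' → A d
X → d T
A → * -
A → d T
T → d g

Left-factoring transforms A → αβ₁ | αβ₂ into A → αA' and A' → β₁ | β₂
(α is the longest common prefix among the alternatives). Repeat until
no nonterminal has two alternatives with a common prefix.

Round 1: X has alternatives sharing prefix '- g'. Introduce X': X → - g X'
  Add: X' → ε
  Add: X' → A d

No remaining common prefixes — done.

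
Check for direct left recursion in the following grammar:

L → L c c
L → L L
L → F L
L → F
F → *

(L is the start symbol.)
Yes, L is left-recursive

Direct left recursion occurs when N → N α for some non-terminal N (the right-hand side begins with the left-hand side itself).

L → L c c: LEFT RECURSIVE (starts with L)
L → L L: LEFT RECURSIVE (starts with L)
L → F L: starts with F
L → F: starts with F
F → *: starts with '*'

The grammar has direct left recursion on: L.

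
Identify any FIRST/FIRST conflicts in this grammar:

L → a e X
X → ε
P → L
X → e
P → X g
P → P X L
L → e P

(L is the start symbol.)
Yes. P → L / P → X g on { 'e' }; P → L / P → P X L on { 'a', 'e' }; P → X g / P → P X L on { 'e', 'g' }

A FIRST/FIRST conflict occurs when two productions N → α and N → β for the same non-terminal have FIRST(α) ∩ FIRST(β) ≠ ∅ (with ε ∈ FIRST of a nullable right-hand side, so two nullable alternatives also conflict).

FIRST sets of the non-terminals at (or reachable through a nullable prefix from) the front of some alternative:
  FIRST(L) = { 'a', 'e' }
  FIRST(X) = { 'e', ε }
  FIRST(P) = { 'a', 'e', 'g' }

Productions for L:
  L → a e X: FIRST = { 'a' }
  L → e P: FIRST = { 'e' }
Productions for X:
  X → ε: FIRST = { ε }
  X → e: FIRST = { 'e' }
Productions for P:
  P → L: FIRST = { 'a', 'e' }
  P → X g: FIRST = { 'e', 'g' }
  P → P X L: FIRST = { 'a', 'e', 'g' }

Conflict for P: P → L and P → X g
  Overlap: { 'e' }
Conflict for P: P → L and P → P X L
  Overlap: { 'a', 'e' }
Conflict for P: P → X g and P → P X L
  Overlap: { 'e', 'g' }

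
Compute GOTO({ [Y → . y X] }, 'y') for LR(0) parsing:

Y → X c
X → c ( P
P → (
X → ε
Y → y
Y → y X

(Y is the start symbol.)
{ [X → . c ( P], [X → .], [Y → y . X] }

GOTO(I, 'y') = CLOSURE({ [A → αX.β] : [A → α.Xβ] ∈ I, X = 'y' })

Items with dot before 'y', with the dot advanced:
  [Y → . y X] → [Y → y . X]
Closure of the advanced items:
  [Y → y . X] has the dot before X: add [X → . c ( P], [X → .]

GOTO = { [X → . c ( P], [X → .], [Y → y . X] }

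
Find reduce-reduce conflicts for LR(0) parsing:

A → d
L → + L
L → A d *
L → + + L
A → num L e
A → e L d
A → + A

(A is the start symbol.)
A reduce-reduce conflict occurs when an LR(0) state has two complete items [A → α .] and [B → β .] — both call for a reduction, and with no lookahead the parser cannot choose between them.

Augment with A' → A and build the canonical LR(0) collection (I0 = CLOSURE({[A' → . A]}), then GOTO on every symbol after a dot until no new states appear). It has 19 states:
  I0: { [A → . + A], [A → . d], [A → . e L d], [A → . num L e], [A' → . A] }  — shift
  I1: { [A → + . A], [A → . + A], [A → . d], [A → . e L d], [A → . num L e] }  — shift
  I2: { [A' → A .] }  — accept
  I3: { [A → d .] }  — reduce
  I4: { [A → . + A], [A → . d], [A → . e L d], [A → . num L e], [A → e . L d], [L → . + + L], [L → . + L], [L → . A d *] }  — shift
  I5: { [A → . + A], [A → . d], [A → . e L d], [A → . num L e], [A → num . L e], [L → . + + L], [L → . + L], [L → . A d *] }  — shift
  I6: { [A → + . A], [A → . + A], [A → . d], [A → . e L d], [A → . num L e], [L → + . + L], [L → + . L], [L → . + + L], [L → . + L], [L → . A d *] }  — shift
  I7: { [L → A . d *] }  — shift
  I8: { [A → num L . e] }  — shift
  I9: { [A → num L e .] }  — reduce
  I10: { [L → A d . *] }  — shift
  I11: { [L → A d * .] }  — reduce
  I12: { [A → + . A], [A → . + A], [A → . d], [A → . e L d], [A → . num L e], [L → + + . L], [L → + . + L], [L → + . L], [L → . + + L], [L → . + L], [L → . A d *] }  — shift
  I13: { [A → + A .], [L → A . d *] }  — shift, reduce
  I14: { [L → + L .] }  — reduce
  I15: { [L → + + L .], [L → + L .] }  — 2 reduces
  I16: { [A → e L . d] }  — shift
  I17: { [A → e L d .] }  — reduce
  I18: { [A → + A .] }  — reduce

I15 contains complete items [L → + + L .], [L → + L .] — reduce-reduce conflict.

Answer: Yes — I15: [L → + + L .] vs [L → + L .]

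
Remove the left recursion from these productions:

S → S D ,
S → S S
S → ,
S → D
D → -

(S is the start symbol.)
S is directly left-recursive. The standard transformation for
  A → A α₁ | ... | A α_m | β₁ | ... | β_n
is
  A  → β₁ A' | ... | β_n A'
  A' → α₁ A' | ... | α_m A' | ε

S → , becomes S → , S'
S → D becomes S → D S'
S → S D , becomes S' → D , S'
S → S S becomes S' → S S'
Add S' → ε

Productions for other non-terminals are unchanged:
  D → -

Resulting grammar:
S → , S'
S → D S'
S' → D , S'
S' → S S'
S' → ε
D → -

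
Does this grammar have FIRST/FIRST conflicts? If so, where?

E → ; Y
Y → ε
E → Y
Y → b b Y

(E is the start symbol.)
No FIRST/FIRST conflicts.

A FIRST/FIRST conflict occurs when two productions N → α and N → β for the same non-terminal have FIRST(α) ∩ FIRST(β) ≠ ∅ (with ε ∈ FIRST of a nullable right-hand side, so two nullable alternatives also conflict).

FIRST sets of the non-terminals at (or reachable through a nullable prefix from) the front of some alternative:
  FIRST(Y) = { 'b', ε }

Productions for E:
  E → ; Y: FIRST = { ';' }
  E → Y: FIRST = { 'b', ε }
Productions for Y:
  Y → ε: FIRST = { ε }
  Y → b b Y: FIRST = { 'b' }

All alternatives of each non-terminal have pairwise disjoint FIRST sets.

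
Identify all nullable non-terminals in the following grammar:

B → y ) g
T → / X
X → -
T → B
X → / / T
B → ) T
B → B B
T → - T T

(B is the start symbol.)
A non-terminal is nullable if it can derive ε (the empty string): either it has an ε-production, or it has a production whose right-hand side consists entirely of nullable non-terminals.

There are no ε-productions, so no non-terminal can derive ε.
No non-terminals are nullable.

Answer: None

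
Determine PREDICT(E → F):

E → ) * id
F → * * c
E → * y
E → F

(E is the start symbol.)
{ '*' }

PREDICT(E → F) = (FIRST(RHS) \ {ε}) ∪ (FOLLOW(E) if ε ∈ FIRST(RHS), i.e. RHS ⇒* ε)
FIRST(F) = { '*' }
FIRST(F) = { '*' }
ε ∉ FIRST(F), so FOLLOW(E) is not added.
PREDICT(E → F) = { '*' }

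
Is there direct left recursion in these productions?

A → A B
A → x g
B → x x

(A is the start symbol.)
Yes, A is left-recursive

Direct left recursion occurs when N → N α for some non-terminal N (the right-hand side begins with the left-hand side itself).

A → A B: LEFT RECURSIVE (starts with A)
A → x g: starts with x
B → x x: starts with x

The grammar has direct left recursion on: A.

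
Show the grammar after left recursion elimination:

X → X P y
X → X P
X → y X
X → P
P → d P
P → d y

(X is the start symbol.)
X → y X X'
X → P X'
X' → P y X'
X' → P X'
X' → ε
P → d P
P → d y

X is directly left-recursive. The standard transformation for
  A → A α₁ | ... | A α_m | β₁ | ... | β_n
is
  A  → β₁ A' | ... | β_n A'
  A' → α₁ A' | ... | α_m A' | ε

X → y X becomes X → y X X'
X → P becomes X → P X'
X → X P y becomes X' → P y X'
X → X P becomes X' → P X'
Add X' → ε

Productions for other non-terminals are unchanged:
  P → d P
  P → d y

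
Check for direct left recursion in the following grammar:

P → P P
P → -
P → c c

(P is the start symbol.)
P → P P: LEFT RECURSIVE (starts with P)
P → -: starts with '-'
P → c c: starts with c

The grammar has direct left recursion on: P.

Answer: Yes, P is left-recursive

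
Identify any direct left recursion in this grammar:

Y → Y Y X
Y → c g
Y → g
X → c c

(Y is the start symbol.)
Direct left recursion occurs when N → N α for some non-terminal N (the right-hand side begins with the left-hand side itself).

Y → Y Y X: LEFT RECURSIVE (starts with Y)
Y → c g: starts with c
Y → g: starts with g
X → c c: starts with c

The grammar has direct left recursion on: Y.

Answer: Yes, Y is left-recursive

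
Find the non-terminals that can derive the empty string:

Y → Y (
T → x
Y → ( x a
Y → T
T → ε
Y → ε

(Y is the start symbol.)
A non-terminal is nullable if it can derive ε (the empty string): either it has an ε-production, or it has a production whose right-hand side consists entirely of nullable non-terminals.

ε-productions: T → ε, Y → ε
So T, Y are immediately nullable.
Every non-terminal is now nullable.
Nullable = { 'T', 'Y' }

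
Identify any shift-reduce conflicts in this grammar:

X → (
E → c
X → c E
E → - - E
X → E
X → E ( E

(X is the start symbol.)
A shift-reduce conflict occurs when an LR(0) state has both:
  - a complete (reduce) item [A → α .] (dot at the end), and
  - a shift item [B → β . c γ] (dot before a terminal).

Augment with X' → X and build the canonical LR(0) collection (I0 = CLOSURE({[X' → . X]}), then GOTO on every symbol after a dot until no new states appear). It has 12 states:
  I0: { [E → . - - E], [E → . c], [X → . (], [X → . E ( E], [X → . E], [X → . c E], [X' → . X] }  — shift
  I1: { [X → ( .] }  — reduce
  I2: { [E → - . - E] }  — shift
  I3: { [X → E . ( E], [X → E .] }  — shift, reduce
  I4: { [X' → X .] }  — accept
  I5: { [E → . - - E], [E → . c], [E → c .], [X → c . E] }  — shift, reduce
  I6: { [X → c E .] }  — reduce
  I7: { [E → c .] }  — reduce
  I8: { [E → . - - E], [E → . c], [X → E ( . E] }  — shift
  I9: { [X → E ( E .] }  — reduce
  I10: { [E → - - . E], [E → . - - E], [E → . c] }  — shift
  I11: { [E → - - E .] }  — reduce

I3 contains reduce item [X → E .] and shift item [X → E . ( E] — shift-reduce conflict.
I5 contains reduce item [E → c .] and shift items [E → . - - E], [E → . c] — shift-reduce conflict.

Answer: Yes — I3: [X → E .] vs [X → E . ( E]; I5: [E → c .] vs [E → . - - E]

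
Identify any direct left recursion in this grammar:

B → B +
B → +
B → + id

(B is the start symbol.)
Yes, B is left-recursive

Direct left recursion occurs when N → N α for some non-terminal N (the right-hand side begins with the left-hand side itself).

B → B +: LEFT RECURSIVE (starts with B)
B → +: starts with '+'
B → + id: starts with '+'

The grammar has direct left recursion on: B.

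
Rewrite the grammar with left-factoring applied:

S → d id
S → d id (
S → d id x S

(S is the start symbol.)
Left-factoring transforms A → αβ₁ | αβ₂ into A → αA' and A' → β₁ | β₂
(α is the longest common prefix among the alternatives). Repeat until
no nonterminal has two alternatives with a common prefix.

Round 1: S has alternatives sharing prefix 'd id'. Introduce S': S → d id S'
  Add: S' → ε
  Add: S' → (
  Add: S' → x S

No remaining common prefixes — done.

Resulting grammar:
S → d id S'
S' → ε
S' → (
S' → x S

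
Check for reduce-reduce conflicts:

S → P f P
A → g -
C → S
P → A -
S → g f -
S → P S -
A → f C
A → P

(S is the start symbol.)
A reduce-reduce conflict occurs when an LR(0) state has two complete items [A → α .] and [B → β .] — both call for a reduction, and with no lookahead the parser cannot choose between them.

Augment with S' → S and build the canonical LR(0) collection (I0 = CLOSURE({[S' → . S]}), then GOTO on every symbol after a dot until no new states appear). It has 16 states:
  I0: { [A → . P], [A → . f C], [A → . g -], [P → . A -], [S → . P S -], [S → . P f P], [S → . g f -], [S' → . S] }  — shift
  I1: { [P → A . -] }  — shift
  I2: { [A → . P], [A → . f C], [A → . g -], [A → P .], [P → . A -], [S → . P S -], [S → . P f P], [S → . g f -], [S → P . S -], [S → P . f P] }  — shift, reduce
  I3: { [S' → S .] }  — accept
  I4: { [A → . P], [A → . f C], [A → . g -], [A → f . C], [C → . S], [P → . A -], [S → . P S -], [S → . P f P], [S → . g f -] }  — shift
  I5: { [A → g . -], [S → g . f -] }  — shift
  I6: { [A → g - .] }  — reduce
  I7: { [S → g f . -] }  — shift
  I8: { [S → g f - .] }  — reduce
  I9: { [A → f C .] }  — reduce
  I10: { [C → S .] }  — reduce
  I11: { [S → P S . -] }  — shift
  I12: { [A → . P], [A → . f C], [A → . g -], [A → f . C], [C → . S], [P → . A -], [S → . P S -], [S → . P f P], [S → . g f -], [S → P f . P] }  — shift
  I13: { [A → . P], [A → . f C], [A → . g -], [A → P .], [P → . A -], [S → . P S -], [S → . P f P], [S → . g f -], [S → P . S -], [S → P . f P], [S → P f P .] }  — shift, 2 reduces
  I14: { [S → P S - .] }  — reduce
  I15: { [P → A - .] }  — reduce

I13 contains complete items [A → P .], [S → P f P .] — reduce-reduce conflict.

Answer: Yes — I13: [A → P .] vs [S → P f P .]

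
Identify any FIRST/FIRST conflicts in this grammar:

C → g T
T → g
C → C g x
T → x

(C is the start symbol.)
Yes. C → g T / C → C g x on { 'g' }

A FIRST/FIRST conflict occurs when two productions N → α and N → β for the same non-terminal have FIRST(α) ∩ FIRST(β) ≠ ∅ (with ε ∈ FIRST of a nullable right-hand side, so two nullable alternatives also conflict).

FIRST sets of the non-terminals at (or reachable through a nullable prefix from) the front of some alternative:
  FIRST(C) = { 'g' }

Productions for C:
  C → g T: FIRST = { 'g' }
  C → C g x: FIRST = { 'g' }
Productions for T:
  T → g: FIRST = { 'g' }
  T → x: FIRST = { 'x' }

Conflict for C: C → g T and C → C g x
  Overlap: { 'g' }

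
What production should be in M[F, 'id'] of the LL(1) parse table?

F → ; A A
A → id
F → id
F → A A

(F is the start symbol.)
To find M[F, 'id'], we find productions for F where 'id' is in the predict set (PREDICT(N → α) = (FIRST(α) \ {ε}) ∪ (FOLLOW(N) if α ⇒* ε)).

Relevant sets:
  FIRST(A) = { 'id' }

F → ; A A: PREDICT = { ';' }
F → id: PREDICT = { 'id' }
  'id' is in predict set, so this production goes in M[F, 'id']
F → A A: PREDICT = { 'id' }
  'id' is in predict set, so this production goes in M[F, 'id']

M[F, 'id'] = F → id, F → A A  (a multiply-defined cell — the grammar is not LL(1))

Answer: F → id, F → A A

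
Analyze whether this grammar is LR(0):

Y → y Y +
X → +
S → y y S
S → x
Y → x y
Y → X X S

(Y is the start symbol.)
Yes, the grammar is LR(0)

A grammar is LR(0) if no state in the canonical LR(0) collection has:
  - both a shift item (dot before a terminal) and a complete item (shift-reduce conflict), or
  - two or more complete items (reduce-reduce conflict; the accept item [Y' → Y .] counts as a complete item here).

Augment with Y' → Y and build the canonical LR(0) collection (I0 = CLOSURE({[Y' → . Y]}), then GOTO on every symbol after a dot until no new states appear). It has 15 states:
  I0: { [X → . +], [Y → . X X S], [Y → . x y], [Y → . y Y +], [Y' → . Y] }  — shift
  I1: { [X → + .] }  — reduce
  I2: { [X → . +], [Y → X . X S] }  — shift
  I3: { [Y' → Y .] }  — accept
  I4: { [Y → x . y] }  — shift
  I5: { [X → . +], [Y → . X X S], [Y → . x y], [Y → . y Y +], [Y → y . Y +] }  — shift
  I6: { [Y → y Y . +] }  — shift
  I7: { [Y → y Y + .] }  — reduce
  I8: { [Y → x y .] }  — reduce
  I9: { [S → . x], [S → . y y S], [Y → X X . S] }  — shift
  I10: { [Y → X X S .] }  — reduce
  I11: { [S → x .] }  — reduce
  I12: { [S → y . y S] }  — shift
  I13: { [S → . x], [S → . y y S], [S → y y . S] }  — shift
  I14: { [S → y y S .] }  — reduce

Every state is either a pure shift/goto state or contains exactly one complete item and nothing to shift — no conflicts. The grammar is LR(0).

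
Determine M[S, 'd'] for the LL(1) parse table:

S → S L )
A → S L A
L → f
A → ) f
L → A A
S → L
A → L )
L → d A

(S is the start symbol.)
S → S L ), S → L

To find M[S, 'd'], we find productions for S where 'd' is in the predict set (PREDICT(N → α) = (FIRST(α) \ {ε}) ∪ (FOLLOW(N) if α ⇒* ε)).

Relevant sets:
  FIRST(S) = { ')', 'd', 'f' }
  FIRST(L) = { ')', 'd', 'f' }

S → S L ): PREDICT = { ')', 'd', 'f' }
  'd' is in predict set, so this production goes in M[S, 'd']
S → L: PREDICT = { ')', 'd', 'f' }
  'd' is in predict set, so this production goes in M[S, 'd']

M[S, 'd'] = S → S L ), S → L  (a multiply-defined cell — the grammar is not LL(1))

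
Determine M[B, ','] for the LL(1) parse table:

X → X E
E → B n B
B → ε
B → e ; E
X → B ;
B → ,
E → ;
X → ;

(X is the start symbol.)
B → ε, B → ,

To find M[B, ','], we find productions for B where ',' is in the predict set (PREDICT(N → α) = (FIRST(α) \ {ε}) ∪ (FOLLOW(N) if α ⇒* ε)).

Relevant sets:
  FOLLOW(B) = { $, ',', ';', 'e', 'n' }

B → ε: PREDICT = { $, ',', ';', 'e', 'n' }
  ',' is in predict set, so this production goes in M[B, ',']
B → e ; E: PREDICT = { 'e' }
B → ,: PREDICT = { ',' }
  ',' is in predict set, so this production goes in M[B, ',']

M[B, ','] = B → ε, B → ,  (a multiply-defined cell — the grammar is not LL(1))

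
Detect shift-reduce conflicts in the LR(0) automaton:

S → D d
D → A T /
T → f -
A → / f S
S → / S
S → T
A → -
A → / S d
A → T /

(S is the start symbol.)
A shift-reduce conflict occurs when an LR(0) state has both:
  - a complete (reduce) item [A → α .] (dot at the end), and
  - a shift item [B → β . c γ] (dot before a terminal).

Augment with S' → S and build the canonical LR(0) collection (I0 = CLOSURE({[S' → . S]}), then GOTO on every symbol after a dot until no new states appear). It has 18 states:
  I0: { [A → . -], [A → . / S d], [A → . / f S], [A → . T /], [D → . A T /], [S → . / S], [S → . D d], [S → . T], [S' → . S], [T → . f -] }  — shift
  I1: { [A → - .] }  — reduce
  I2: { [A → . -], [A → . / S d], [A → . / f S], [A → . T /], [A → / . S d], [A → / . f S], [D → . A T /], [S → . / S], [S → . D d], [S → . T], [S → / . S], [T → . f -] }  — shift
  I3: { [D → A . T /], [T → . f -] }  — shift
  I4: { [S → D . d] }  — shift
  I5: { [S' → S .] }  — accept
  I6: { [A → T . /], [S → T .] }  — shift, reduce
  I7: { [T → f . -] }  — shift
  I8: { [T → f - .] }  — reduce
  I9: { [A → T / .] }  — reduce
  I10: { [S → D d .] }  — reduce
  I11: { [D → A T . /] }  — shift
  I12: { [D → A T / .] }  — reduce
  I13: { [A → / S . d], [S → / S .] }  — shift, reduce
  I14: { [A → . -], [A → . / S d], [A → . / f S], [A → . T /], [A → / f . S], [D → . A T /], [S → . / S], [S → . D d], [S → . T], [T → . f -], [T → f . -] }  — shift
  I15: { [A → - .], [T → f - .] }  — 2 reduces
  I16: { [A → / f S .] }  — reduce
  I17: { [A → / S d .] }  — reduce

I6 contains reduce item [S → T .] and shift item [A → T . /] — shift-reduce conflict.
I13 contains reduce item [S → / S .] and shift item [A → / S . d] — shift-reduce conflict.

Answer: Yes — I6: [S → T .] vs [A → T . /]; I13: [S → / S .] vs [A → / S . d]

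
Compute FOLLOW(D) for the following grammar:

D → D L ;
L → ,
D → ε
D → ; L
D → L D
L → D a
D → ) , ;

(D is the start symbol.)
To compute FOLLOW(D), find every occurrence of D on a right-hand side N → α D β: add FIRST(β) \ {ε}, and if β is empty or nullable also add FOLLOW(N). Iterate to a fixed point.

D is the start symbol, so $ ∈ FOLLOW(D).
In D → D L ;: D is followed by L ';', add FIRST(L ';') \ {ε} = { ')', ',', ';', 'a' }
In D → L D: D is at the end; this adds FOLLOW(D) to itself — nothing new
In L → D a: D is followed by a, add FIRST(a) \ {ε} = { 'a' }

Taking the union: FOLLOW(D) = { $, ')', ',', ';', 'a' }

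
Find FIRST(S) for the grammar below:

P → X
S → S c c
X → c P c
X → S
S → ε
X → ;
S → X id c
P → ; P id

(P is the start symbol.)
To compute FIRST(S), examine every production with S on the left-hand side, reading each right-hand side left to right until a non-nullable symbol is reached.

FIRST sets of the other non-terminals involved (by the same procedure, iterated to a fixed point):
  FIRST(X) = { ';', 'c', 'id', ε }

From S → S c c:
  - S is the symbol being defined: contributes nothing new
    S is nullable, so continue to the next symbol
  - c is a terminal: add 'c' and stop
From S → ε:
  - ε-production, so ε ∈ FIRST(S)
From S → X id c:
  - X is a non-terminal: add FIRST(X) \ {ε} = { ';', 'c', 'id' }
    X is nullable, so continue to the next symbol
  - id is a terminal: add 'id' and stop

Collecting: FIRST(S) = { ';', 'c', 'id', ε }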